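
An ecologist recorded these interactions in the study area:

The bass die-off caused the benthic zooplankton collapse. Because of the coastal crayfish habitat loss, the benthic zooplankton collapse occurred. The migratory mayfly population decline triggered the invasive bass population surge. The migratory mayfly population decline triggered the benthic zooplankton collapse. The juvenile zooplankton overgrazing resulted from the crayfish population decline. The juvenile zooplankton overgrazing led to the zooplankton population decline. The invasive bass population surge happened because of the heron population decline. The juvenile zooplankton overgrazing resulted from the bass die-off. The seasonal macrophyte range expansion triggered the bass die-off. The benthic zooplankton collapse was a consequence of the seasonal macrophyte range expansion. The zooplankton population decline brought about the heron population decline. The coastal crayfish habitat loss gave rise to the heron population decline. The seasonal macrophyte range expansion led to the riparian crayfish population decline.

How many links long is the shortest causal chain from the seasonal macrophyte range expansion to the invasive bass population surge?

5

Shortest chain: the seasonal macrophyte range expansion → the bass die-off → the juvenile zooplankton overgrazing → the zooplankton population decline → the heron population decline → the invasive bass population surge.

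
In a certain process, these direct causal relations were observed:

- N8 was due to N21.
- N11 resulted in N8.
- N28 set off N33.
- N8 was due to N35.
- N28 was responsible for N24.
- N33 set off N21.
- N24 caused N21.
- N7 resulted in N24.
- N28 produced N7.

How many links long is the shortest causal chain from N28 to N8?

Shortest chain: N28 → N33 → N21 → N8.

3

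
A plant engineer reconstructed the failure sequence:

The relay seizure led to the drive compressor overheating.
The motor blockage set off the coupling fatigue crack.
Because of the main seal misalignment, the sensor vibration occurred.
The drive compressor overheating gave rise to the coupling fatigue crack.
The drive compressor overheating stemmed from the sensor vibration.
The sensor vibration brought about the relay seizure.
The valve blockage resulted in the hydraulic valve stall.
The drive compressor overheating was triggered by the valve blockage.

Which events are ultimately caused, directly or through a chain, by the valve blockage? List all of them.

the coupling fatigue crack, the drive compressor overheating, the hydraulic valve stall

Direct effects: the hydraulic valve stall, the drive compressor overheating.
2 steps out: the coupling fatigue crack.
Not reachable from it: the main seal misalignment, the sensor vibration, the relay seizure, the motor blockage.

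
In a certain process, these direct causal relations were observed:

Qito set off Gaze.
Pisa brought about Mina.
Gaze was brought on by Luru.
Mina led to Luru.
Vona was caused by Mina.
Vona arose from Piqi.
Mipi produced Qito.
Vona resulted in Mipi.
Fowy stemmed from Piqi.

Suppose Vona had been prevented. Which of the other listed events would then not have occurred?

Mipi, Qito

Downstream of Vona: Mipi, Qito, Gaze.
Of those, still caused via another path: Gaze.
The remainder have no surviving cause.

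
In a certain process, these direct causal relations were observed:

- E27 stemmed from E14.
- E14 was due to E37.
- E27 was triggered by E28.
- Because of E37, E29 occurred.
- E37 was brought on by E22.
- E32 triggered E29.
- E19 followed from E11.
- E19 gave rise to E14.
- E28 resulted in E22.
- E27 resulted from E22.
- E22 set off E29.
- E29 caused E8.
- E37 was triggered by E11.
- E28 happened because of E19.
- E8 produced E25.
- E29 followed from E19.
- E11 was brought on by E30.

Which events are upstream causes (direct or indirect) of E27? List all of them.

Immediate causes of E27: E28, E22, E14.
Further upstream: E30, E11, E19, E37.

E11, E14, E19, E22, E28, E30, E37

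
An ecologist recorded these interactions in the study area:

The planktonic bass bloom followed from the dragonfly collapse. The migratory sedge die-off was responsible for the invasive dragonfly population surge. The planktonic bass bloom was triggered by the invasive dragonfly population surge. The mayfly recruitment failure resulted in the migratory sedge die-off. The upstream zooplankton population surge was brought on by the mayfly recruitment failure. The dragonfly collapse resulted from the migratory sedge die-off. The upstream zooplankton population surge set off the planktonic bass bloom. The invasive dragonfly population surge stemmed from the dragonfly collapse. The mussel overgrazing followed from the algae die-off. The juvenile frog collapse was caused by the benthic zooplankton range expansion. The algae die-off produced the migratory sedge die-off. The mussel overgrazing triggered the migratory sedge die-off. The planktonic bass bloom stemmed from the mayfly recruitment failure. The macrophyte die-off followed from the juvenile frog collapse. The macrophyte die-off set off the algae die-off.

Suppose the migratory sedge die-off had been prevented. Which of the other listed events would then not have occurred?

the dragonfly collapse, the invasive dragonfly population surge

Downstream of the migratory sedge die-off: the dragonfly collapse, the invasive dragonfly population surge, the planktonic bass bloom.
Of those, still caused via another path: the planktonic bass bloom.
The remainder have no surviving cause.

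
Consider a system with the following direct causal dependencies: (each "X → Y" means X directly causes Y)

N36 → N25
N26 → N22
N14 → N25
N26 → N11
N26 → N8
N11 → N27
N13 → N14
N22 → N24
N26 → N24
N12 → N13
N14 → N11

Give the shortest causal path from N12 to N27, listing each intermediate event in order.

N12 → N13 → N14 → N11 → N27

N12 → N13
N13 → N14
N14 → N11
N11 → N27
Length: 4 steps.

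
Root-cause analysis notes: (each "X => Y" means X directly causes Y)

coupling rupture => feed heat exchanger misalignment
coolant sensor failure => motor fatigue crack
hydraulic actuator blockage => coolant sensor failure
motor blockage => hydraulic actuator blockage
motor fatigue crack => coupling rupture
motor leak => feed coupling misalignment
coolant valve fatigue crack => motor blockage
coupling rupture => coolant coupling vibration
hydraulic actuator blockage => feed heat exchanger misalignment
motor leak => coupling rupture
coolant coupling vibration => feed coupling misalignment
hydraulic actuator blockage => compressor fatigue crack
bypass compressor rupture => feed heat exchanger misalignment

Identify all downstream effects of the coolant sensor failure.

the coolant coupling vibration, the coupling rupture, the feed coupling misalignment, the feed heat exchanger misalignment, the motor fatigue crack

Direct effects: the motor fatigue crack.
2 steps out: the coupling rupture.
3 steps out: the coolant coupling vibration, the feed heat exchanger misalignment.
4 steps out: the feed coupling misalignment.
Not reachable from it: the coolant valve fatigue crack, the motor blockage, the hydraulic actuator blockage, the motor leak, the compressor fatigue crack, the bypass compressor rupture.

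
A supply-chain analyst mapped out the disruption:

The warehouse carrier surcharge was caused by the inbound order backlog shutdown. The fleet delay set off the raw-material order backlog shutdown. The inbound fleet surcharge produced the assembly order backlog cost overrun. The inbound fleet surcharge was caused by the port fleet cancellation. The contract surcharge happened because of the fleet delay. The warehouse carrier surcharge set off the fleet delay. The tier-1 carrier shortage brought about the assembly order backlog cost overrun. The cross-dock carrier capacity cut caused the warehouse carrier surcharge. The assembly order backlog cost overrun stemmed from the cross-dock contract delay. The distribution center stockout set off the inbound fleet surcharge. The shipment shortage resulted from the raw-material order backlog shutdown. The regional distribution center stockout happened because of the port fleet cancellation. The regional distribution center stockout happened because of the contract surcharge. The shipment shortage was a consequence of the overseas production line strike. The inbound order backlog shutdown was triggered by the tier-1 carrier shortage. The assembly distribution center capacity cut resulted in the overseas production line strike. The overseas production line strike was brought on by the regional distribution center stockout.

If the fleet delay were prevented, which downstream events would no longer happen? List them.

Downstream of the fleet delay: the contract surcharge, the regional distribution center stockout, the overseas production line strike, the raw-material order backlog shutdown, the shipment shortage.
Of those, still caused via another path: the regional distribution center stockout, the overseas production line strike, the shipment shortage.
The remainder have no surviving cause.

the contract surcharge, the raw-material order backlog shutdown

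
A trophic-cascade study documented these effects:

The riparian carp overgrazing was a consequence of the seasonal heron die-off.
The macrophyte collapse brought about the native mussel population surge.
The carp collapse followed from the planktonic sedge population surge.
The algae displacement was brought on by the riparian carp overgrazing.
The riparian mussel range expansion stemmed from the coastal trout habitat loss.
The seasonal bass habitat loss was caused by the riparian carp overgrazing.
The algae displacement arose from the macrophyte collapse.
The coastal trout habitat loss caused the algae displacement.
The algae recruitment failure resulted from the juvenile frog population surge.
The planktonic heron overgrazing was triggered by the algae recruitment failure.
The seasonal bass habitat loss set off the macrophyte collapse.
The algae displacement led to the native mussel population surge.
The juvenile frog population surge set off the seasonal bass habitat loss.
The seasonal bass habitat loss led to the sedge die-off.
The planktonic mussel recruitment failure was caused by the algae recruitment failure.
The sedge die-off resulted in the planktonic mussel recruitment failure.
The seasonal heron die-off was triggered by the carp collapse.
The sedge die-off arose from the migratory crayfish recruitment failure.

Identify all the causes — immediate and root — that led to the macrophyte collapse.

the carp collapse, the juvenile frog population surge, the planktonic sedge population surge, the riparian carp overgrazing, the seasonal bass habitat loss, the seasonal heron die-off

Immediate cause of the macrophyte collapse: the seasonal bass habitat loss.
Further upstream: the juvenile frog population surge, the planktonic sedge population surge, the carp collapse, the seasonal heron die-off, the riparian carp overgrazing.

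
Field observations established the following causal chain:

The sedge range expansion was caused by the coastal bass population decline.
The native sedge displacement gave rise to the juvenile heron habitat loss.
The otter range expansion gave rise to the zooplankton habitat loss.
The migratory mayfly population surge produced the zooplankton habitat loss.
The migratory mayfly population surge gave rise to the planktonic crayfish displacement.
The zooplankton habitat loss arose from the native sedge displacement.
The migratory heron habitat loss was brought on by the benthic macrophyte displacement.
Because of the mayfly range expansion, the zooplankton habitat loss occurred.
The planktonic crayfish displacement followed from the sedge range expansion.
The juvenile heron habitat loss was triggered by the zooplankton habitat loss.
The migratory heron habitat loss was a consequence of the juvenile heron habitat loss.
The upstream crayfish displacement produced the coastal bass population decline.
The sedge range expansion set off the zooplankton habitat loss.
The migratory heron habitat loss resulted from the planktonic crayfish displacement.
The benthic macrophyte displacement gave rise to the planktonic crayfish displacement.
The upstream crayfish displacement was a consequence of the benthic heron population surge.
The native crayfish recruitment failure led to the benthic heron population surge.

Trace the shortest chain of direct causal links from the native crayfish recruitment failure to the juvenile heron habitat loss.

the native crayfish recruitment failure → the benthic heron population surge → the upstream crayfish displacement → the coastal bass population decline → the sedge range expansion → the zooplankton habitat loss → the juvenile heron habitat loss

the native crayfish recruitment failure → the benthic heron population surge
the benthic heron population surge → the upstream crayfish displacement
the upstream crayfish displacement → the coastal bass population decline
the coastal bass population decline → the sedge range expansion
the sedge range expansion → the zooplankton habitat loss
the zooplankton habitat loss → the juvenile heron habitat loss
Length: 6 steps.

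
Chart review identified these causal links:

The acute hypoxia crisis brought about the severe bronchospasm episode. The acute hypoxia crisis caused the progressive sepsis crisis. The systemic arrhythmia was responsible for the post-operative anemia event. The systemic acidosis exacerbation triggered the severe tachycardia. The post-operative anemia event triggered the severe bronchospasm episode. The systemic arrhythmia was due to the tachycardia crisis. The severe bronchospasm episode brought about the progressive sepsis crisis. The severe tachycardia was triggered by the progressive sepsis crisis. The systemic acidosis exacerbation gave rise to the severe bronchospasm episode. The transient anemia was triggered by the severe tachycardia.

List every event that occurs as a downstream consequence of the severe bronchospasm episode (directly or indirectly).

Direct effects: the progressive sepsis crisis.
2 steps out: the severe tachycardia.
3 steps out: the transient anemia.
Not reachable from it: the acute hypoxia crisis, the tachycardia crisis, the systemic acidosis exacerbation, the systemic arrhythmia, the post-operative anemia event.

the progressive sepsis crisis, the severe tachycardia, the transient anemia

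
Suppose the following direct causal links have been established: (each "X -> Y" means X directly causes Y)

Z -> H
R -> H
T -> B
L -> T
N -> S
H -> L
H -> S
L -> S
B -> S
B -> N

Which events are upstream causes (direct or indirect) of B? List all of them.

Immediate cause of B: T.
Further upstream: Z, H, L, R.

H, L, R, T, Z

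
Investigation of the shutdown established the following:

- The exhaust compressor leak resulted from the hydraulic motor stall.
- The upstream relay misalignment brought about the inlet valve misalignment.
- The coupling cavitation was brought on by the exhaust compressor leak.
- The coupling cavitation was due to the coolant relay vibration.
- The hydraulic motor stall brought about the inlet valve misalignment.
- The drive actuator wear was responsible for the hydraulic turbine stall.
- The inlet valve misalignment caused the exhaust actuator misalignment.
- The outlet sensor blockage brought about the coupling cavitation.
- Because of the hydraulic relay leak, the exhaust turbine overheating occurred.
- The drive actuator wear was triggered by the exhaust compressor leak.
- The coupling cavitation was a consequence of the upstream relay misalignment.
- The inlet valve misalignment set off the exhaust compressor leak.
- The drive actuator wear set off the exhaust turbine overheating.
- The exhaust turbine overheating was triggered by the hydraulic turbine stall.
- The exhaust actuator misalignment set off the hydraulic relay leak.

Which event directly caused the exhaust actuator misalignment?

Upstream contributors include the upstream relay misalignment, the hydraulic motor stall, but only the inlet valve misalignment feeds directly into the exhaust actuator misalignment.

the inlet valve misalignment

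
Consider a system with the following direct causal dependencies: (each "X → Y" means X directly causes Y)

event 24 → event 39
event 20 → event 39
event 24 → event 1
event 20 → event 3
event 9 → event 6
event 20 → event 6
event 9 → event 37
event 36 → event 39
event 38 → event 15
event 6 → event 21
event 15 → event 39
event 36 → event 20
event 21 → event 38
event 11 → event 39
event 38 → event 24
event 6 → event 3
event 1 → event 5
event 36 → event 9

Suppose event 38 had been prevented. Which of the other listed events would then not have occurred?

event 1, event 15, event 24, event 5

Downstream of event 38: event 24, event 1, event 5, event 15, event 39.
Of those, still caused via another path: event 39.
The remainder have no surviving cause.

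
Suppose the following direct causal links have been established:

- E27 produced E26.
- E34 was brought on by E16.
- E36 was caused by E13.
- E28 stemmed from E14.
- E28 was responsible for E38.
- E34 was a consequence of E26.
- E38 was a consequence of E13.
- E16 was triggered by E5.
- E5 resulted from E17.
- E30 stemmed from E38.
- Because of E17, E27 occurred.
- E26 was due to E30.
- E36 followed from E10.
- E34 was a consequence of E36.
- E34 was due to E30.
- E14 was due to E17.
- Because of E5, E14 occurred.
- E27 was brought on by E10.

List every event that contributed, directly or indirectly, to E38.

Immediate causes of E38: E13, E28.
Further upstream: E17, E5, E14.

E13, E14, E17, E28, E5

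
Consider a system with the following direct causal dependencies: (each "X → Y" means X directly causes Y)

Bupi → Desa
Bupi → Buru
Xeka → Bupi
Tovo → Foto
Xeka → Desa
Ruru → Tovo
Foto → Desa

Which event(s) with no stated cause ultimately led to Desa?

Ruru, Xeka

Tracing upstream from Desa: Desa ← Xeka.
A separate upstream branch: Desa ← Foto ← Tovo ← Ruru.
Each of those chain origins has no stated cause.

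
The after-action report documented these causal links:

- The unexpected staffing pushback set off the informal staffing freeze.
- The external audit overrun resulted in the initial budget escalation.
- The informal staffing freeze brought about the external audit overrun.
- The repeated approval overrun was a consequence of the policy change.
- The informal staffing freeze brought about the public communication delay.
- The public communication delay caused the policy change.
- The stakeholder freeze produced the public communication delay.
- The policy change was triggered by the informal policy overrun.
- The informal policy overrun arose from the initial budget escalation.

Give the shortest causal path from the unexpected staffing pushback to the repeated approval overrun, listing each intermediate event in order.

the unexpected staffing pushback → the informal staffing freeze → the public communication delay → the policy change → the repeated approval overrun

the unexpected staffing pushback → the informal staffing freeze
the informal staffing freeze → the public communication delay
the public communication delay → the policy change
the policy change → the repeated approval overrun
Length: 4 steps.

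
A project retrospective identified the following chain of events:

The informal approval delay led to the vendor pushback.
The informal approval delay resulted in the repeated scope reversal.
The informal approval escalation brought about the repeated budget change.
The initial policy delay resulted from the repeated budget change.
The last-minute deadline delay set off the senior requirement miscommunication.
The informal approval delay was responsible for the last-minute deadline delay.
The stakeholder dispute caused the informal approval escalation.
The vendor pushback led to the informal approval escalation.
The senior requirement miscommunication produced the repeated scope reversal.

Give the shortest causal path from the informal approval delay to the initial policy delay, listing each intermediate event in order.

the informal approval delay → the vendor pushback → the informal approval escalation → the repeated budget change → the initial policy delay

the informal approval delay → the vendor pushback
the vendor pushback → the informal approval escalation
the informal approval escalation → the repeated budget change
the repeated budget change → the initial policy delay
Length: 4 steps.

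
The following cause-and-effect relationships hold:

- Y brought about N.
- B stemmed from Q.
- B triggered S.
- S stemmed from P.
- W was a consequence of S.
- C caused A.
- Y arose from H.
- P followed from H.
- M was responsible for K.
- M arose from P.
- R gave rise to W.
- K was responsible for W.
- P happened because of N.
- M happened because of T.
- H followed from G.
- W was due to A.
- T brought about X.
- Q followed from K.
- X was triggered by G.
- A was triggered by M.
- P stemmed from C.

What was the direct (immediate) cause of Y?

H

Upstream contributors include G, but only H feeds directly into Y.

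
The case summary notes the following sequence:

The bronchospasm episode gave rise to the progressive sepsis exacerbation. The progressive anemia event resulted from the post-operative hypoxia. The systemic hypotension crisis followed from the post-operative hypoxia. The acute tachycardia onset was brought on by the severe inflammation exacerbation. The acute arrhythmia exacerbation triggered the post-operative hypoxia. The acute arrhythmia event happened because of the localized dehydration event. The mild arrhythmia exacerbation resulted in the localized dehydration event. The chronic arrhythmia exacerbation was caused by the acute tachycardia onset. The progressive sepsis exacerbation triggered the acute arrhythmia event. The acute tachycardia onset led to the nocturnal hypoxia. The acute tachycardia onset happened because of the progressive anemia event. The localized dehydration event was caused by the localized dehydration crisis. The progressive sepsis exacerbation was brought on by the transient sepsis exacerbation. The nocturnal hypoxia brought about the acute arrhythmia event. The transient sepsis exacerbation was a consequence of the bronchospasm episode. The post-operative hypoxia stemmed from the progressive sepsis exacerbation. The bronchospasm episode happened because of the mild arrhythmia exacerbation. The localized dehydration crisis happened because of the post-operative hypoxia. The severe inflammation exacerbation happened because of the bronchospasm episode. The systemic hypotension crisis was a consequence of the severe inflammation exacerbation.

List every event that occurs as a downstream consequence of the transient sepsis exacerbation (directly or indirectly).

Direct effects: the progressive sepsis exacerbation.
2 steps out: the post-operative hypoxia, the acute arrhythmia event.
3 steps out: the localized dehydration crisis, the progressive anemia event, the systemic hypotension crisis.
4 steps out: the acute tachycardia onset, the localized dehydration event.
5 steps out: the chronic arrhythmia exacerbation, the nocturnal hypoxia.
Not reachable from it: the mild arrhythmia exacerbation, the bronchospasm episode, the severe inflammation exacerbation, the acute arrhythmia exacerbation.

the acute arrhythmia event, the acute tachycardia onset, the chronic arrhythmia exacerbation, the localized dehydration crisis, the localized dehydration event, the nocturnal hypoxia, the post-operative hypoxia, the progressive anemia event, the progressive sepsis exacerbation, the systemic hypotension crisis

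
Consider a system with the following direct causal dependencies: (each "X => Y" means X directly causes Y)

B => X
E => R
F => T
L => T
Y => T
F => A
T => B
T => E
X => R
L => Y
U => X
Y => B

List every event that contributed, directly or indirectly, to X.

Immediate causes of X: U, B.
Further upstream: L, F, Y, T.

B, F, L, T, U, Y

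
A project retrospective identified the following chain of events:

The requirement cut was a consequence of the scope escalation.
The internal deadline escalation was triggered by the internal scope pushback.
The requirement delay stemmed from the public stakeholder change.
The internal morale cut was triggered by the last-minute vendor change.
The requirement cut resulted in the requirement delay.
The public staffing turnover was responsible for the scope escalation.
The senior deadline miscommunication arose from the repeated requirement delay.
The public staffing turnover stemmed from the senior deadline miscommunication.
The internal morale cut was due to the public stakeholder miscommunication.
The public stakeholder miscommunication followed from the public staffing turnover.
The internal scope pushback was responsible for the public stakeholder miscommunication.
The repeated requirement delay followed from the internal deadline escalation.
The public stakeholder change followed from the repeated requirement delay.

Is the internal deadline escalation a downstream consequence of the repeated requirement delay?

No

The repeated requirement delay leads to the senior deadline miscommunication, the public staffing turnover, the public stakeholder change, the public stakeholder miscommunication, the scope escalation, the requirement cut, the internal morale cut, the requirement delay; the internal deadline escalation is not among them.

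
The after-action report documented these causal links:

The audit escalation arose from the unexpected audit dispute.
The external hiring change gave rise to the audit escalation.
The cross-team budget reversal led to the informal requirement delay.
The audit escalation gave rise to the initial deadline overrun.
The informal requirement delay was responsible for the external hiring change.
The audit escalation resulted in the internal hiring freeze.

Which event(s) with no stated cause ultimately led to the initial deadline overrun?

Tracing upstream from the initial deadline overrun: the initial deadline overrun ← the audit escalation ← the external hiring change ← the informal requirement delay ← the cross-team budget reversal.
A separate upstream branch: the initial deadline overrun ← the audit escalation ← the unexpected audit dispute.
Each of those chain origins has no stated cause.

the cross-team budget reversal, the unexpected audit dispute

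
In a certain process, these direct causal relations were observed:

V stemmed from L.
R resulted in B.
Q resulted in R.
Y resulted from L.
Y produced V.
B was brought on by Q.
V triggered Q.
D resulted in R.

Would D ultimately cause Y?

No

D leads to R, B; Y is not among them.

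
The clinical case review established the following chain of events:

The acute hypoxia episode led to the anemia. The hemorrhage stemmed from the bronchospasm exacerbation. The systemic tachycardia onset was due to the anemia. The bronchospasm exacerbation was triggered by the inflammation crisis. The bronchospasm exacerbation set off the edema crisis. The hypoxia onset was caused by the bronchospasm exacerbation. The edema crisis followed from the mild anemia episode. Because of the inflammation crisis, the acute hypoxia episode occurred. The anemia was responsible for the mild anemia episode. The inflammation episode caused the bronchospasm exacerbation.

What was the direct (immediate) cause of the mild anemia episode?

Upstream contributors include the inflammation crisis, the acute hypoxia episode, but only the anemia feeds directly into the mild anemia episode.

the anemia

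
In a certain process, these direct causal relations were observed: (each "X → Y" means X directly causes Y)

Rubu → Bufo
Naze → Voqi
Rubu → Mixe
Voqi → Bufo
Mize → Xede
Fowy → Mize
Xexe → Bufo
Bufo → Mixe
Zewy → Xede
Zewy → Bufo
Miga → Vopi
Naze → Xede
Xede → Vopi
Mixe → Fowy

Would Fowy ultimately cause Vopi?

Yes

There is a causal chain: Fowy → Mize → Xede → Vopi.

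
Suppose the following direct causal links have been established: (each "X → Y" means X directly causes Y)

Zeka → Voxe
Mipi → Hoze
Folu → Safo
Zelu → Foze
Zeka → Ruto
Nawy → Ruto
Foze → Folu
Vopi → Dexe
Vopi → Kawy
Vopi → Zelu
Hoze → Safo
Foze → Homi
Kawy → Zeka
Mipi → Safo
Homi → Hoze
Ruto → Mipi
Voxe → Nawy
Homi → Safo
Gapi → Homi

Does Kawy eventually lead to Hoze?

There is a causal chain: Kawy → Zeka → Ruto → Mipi → Hoze.

Yes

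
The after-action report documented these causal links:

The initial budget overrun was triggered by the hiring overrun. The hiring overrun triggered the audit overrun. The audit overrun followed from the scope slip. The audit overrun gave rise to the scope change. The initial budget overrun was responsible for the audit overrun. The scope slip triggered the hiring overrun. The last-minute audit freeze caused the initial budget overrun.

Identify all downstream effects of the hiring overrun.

Direct effects: the initial budget overrun, the audit overrun.
2 steps out: the scope change.
Not reachable from it: the scope slip, the last-minute audit freeze.

the audit overrun, the initial budget overrun, the scope change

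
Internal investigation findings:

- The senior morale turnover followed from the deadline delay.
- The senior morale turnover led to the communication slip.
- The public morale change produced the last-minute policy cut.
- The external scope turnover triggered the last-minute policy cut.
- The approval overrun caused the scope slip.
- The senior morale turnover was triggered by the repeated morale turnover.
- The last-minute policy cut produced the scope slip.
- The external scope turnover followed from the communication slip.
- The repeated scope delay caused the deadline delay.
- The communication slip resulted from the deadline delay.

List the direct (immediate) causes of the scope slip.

the approval overrun, the last-minute policy cut

Upstream contributors include the repeated morale turnover, the repeated scope delay, the deadline delay, the senior morale turnover, the communication slip, the external scope turnover, the public morale change, but only the approval overrun, the last-minute policy cut feed directly into the scope slip.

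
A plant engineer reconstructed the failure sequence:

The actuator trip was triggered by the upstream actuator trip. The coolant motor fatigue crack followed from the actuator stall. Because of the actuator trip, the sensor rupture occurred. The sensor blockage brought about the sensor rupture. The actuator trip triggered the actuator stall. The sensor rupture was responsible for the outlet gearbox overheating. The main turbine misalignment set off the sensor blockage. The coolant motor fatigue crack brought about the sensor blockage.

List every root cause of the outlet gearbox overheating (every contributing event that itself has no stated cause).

the main turbine misalignment, the upstream actuator trip

Tracing upstream from the outlet gearbox overheating: the outlet gearbox overheating ← the sensor rupture ← the actuator trip ← the upstream actuator trip.
A separate upstream branch: the outlet gearbox overheating ← the sensor rupture ← the sensor blockage ← the main turbine misalignment.
Each of those chain origins has no stated cause.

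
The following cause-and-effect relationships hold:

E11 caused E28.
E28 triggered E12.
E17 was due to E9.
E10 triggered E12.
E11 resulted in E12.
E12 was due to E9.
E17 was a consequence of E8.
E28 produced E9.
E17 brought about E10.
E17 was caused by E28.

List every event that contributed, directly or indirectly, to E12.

Immediate causes of E12: E11, E28, E9, E10.
Further upstream: E8, E17.

E10, E11, E17, E28, E8, E9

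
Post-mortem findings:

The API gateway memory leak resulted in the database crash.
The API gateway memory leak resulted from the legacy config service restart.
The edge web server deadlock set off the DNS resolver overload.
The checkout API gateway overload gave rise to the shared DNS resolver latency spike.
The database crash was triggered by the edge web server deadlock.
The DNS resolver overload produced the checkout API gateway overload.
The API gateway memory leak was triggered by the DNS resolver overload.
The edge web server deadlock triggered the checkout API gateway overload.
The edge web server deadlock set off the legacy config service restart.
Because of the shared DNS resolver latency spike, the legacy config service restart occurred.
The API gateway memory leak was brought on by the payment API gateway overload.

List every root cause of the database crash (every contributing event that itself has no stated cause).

the edge web server deadlock, the payment API gateway overload

Tracing upstream from the database crash: the database crash ← the edge web server deadlock.
A separate upstream branch: the database crash ← the API gateway memory leak ← the payment API gateway overload.
Each of those chain origins has no stated cause.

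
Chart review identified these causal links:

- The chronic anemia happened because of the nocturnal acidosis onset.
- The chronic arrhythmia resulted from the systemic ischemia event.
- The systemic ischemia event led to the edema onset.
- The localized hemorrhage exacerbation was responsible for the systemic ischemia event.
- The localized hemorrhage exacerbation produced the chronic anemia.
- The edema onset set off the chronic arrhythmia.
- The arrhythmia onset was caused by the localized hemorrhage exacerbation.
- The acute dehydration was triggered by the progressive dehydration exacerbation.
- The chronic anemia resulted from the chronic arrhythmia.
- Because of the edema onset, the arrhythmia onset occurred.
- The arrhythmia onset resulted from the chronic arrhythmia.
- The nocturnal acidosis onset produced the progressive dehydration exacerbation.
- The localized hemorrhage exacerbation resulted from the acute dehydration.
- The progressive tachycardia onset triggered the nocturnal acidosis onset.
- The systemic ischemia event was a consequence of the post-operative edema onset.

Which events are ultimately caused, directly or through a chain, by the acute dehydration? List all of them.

the arrhythmia onset, the chronic anemia, the chronic arrhythmia, the edema onset, the localized hemorrhage exacerbation, the systemic ischemia event

Direct effects: the localized hemorrhage exacerbation.
2 steps out: the systemic ischemia event, the chronic anemia, the arrhythmia onset.
3 steps out: the edema onset, the chronic arrhythmia.
Not reachable from it: the progressive tachycardia onset, the nocturnal acidosis onset, the progressive dehydration exacerbation, the post-operative edema onset.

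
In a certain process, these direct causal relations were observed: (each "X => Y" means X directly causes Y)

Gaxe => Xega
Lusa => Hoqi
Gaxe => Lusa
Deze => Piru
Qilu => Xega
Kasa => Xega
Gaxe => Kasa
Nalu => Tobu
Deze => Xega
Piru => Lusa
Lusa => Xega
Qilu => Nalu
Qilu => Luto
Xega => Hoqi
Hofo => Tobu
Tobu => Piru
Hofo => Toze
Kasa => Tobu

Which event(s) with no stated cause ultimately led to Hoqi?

Tracing upstream from Hoqi: Hoqi ← Lusa ← Gaxe.
A separate upstream branch: Hoqi ← Xega ← Qilu.
A separate upstream branch: Hoqi ← Lusa ← Piru ← Tobu ← Hofo.
A separate upstream branch: Hoqi ← Xega ← Deze.
Each of those chain origins has no stated cause.

Deze, Gaxe, Hofo, Qilu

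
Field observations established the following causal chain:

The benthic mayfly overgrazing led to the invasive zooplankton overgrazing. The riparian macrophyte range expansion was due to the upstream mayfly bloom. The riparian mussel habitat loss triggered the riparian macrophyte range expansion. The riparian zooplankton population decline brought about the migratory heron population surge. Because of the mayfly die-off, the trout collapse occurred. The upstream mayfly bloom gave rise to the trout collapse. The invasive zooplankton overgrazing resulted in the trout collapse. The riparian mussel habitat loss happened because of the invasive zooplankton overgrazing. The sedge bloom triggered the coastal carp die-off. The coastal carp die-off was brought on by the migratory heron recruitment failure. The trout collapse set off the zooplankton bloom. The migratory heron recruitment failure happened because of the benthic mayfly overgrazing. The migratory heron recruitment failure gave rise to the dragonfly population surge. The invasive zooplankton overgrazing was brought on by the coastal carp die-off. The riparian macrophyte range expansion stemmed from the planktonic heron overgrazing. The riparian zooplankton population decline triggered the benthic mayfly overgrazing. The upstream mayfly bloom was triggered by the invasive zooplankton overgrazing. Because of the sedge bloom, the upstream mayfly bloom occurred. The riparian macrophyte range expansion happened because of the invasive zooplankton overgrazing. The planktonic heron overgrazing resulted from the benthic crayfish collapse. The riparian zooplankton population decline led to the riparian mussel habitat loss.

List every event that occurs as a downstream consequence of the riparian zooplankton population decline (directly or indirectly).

the benthic mayfly overgrazing, the coastal carp die-off, the dragonfly population surge, the invasive zooplankton overgrazing, the migratory heron population surge, the migratory heron recruitment failure, the riparian macrophyte range expansion, the riparian mussel habitat loss, the trout collapse, the upstream mayfly bloom, the zooplankton bloom

Direct effects: the migratory heron population surge, the benthic mayfly overgrazing, the riparian mussel habitat loss.
2 steps out: the migratory heron recruitment failure, the invasive zooplankton overgrazing, the riparian macrophyte range expansion.
3 steps out: the coastal carp die-off, the dragonfly population surge, the upstream mayfly bloom, the trout collapse.
4 steps out: the zooplankton bloom.
Not reachable from it: the sedge bloom, the mayfly die-off, the benthic crayfish collapse, the planktonic heron overgrazing.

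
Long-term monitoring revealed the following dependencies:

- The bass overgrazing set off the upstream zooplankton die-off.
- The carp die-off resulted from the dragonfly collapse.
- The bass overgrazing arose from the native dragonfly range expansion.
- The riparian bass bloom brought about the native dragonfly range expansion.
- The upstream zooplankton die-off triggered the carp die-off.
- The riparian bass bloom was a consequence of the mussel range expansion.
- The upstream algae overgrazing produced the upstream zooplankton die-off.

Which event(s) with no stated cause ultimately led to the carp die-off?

the dragonfly collapse, the mussel range expansion, the upstream algae overgrazing

Tracing upstream from the carp die-off: the carp die-off ← the upstream zooplankton die-off ← the bass overgrazing ← the native dragonfly range expansion ← the riparian bass bloom ← the mussel range expansion.
A separate upstream branch: the carp die-off ← the upstream zooplankton die-off ← the upstream algae overgrazing.
A separate upstream branch: the carp die-off ← the dragonfly collapse.
Each of those chain origins has no stated cause.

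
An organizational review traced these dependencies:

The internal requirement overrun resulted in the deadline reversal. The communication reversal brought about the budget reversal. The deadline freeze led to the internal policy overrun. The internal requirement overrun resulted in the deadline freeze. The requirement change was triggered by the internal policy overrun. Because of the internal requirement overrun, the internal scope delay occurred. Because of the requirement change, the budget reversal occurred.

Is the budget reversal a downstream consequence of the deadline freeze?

There is a causal chain: the deadline freeze → the internal policy overrun → the requirement change → the budget reversal.

Yes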